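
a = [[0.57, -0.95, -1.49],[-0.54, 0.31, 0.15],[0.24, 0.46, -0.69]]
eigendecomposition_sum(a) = [[(0.6+0j), -0.94-0.00j, (-0.55+0j)],[-0.37+0.00j, 0.58+0.00j, (0.34-0j)],[-0.01+0.00j, 0.02+0.00j, 0.01-0.00j]] + [[-0.02+0.23j,-0.01+0.39j,(-0.47-0.21j)],  [(-0.08+0.08j),(-0.13+0.13j),-0.09-0.23j],  [(0.13+0.12j),0.22+0.20j,(-0.35+0.17j)]] + [[-0.02-0.23j,(-0.01-0.39j),-0.47+0.21j], [(-0.08-0.08j),-0.13-0.13j,(-0.09+0.23j)], [0.13-0.12j,0.22-0.20j,-0.35-0.17j]]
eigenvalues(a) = [(1.19+0j), (-0.5+0.54j), (-0.5-0.54j)]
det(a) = 0.64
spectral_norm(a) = 1.96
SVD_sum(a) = [[0.68, -0.82, -1.51], [-0.17, 0.2, 0.38], [0.17, -0.2, -0.37]] + [[0.0, -0.11, 0.06], [-0.0, 0.18, -0.10], [-0.01, 0.64, -0.35]] + [[-0.11, -0.02, -0.04],[-0.37, -0.07, -0.13],[0.09, 0.02, 0.03]]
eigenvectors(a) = [[(-0.85+0j), 0.74+0.00j, (0.74-0j)], [0.52+0.00j, 0.26+0.25j, (0.26-0.25j)], [0.02+0.00j, 0.37-0.43j, 0.37+0.43j]]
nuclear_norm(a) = 3.15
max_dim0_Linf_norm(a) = 1.49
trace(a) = 0.19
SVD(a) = [[-0.94, -0.16, 0.28], [0.23, 0.27, 0.93], [-0.23, 0.95, -0.22]] @ diag([1.956875421605235, 0.7705777450980492, 0.42408551387301235]) @ [[-0.37, 0.44, 0.82], [-0.01, 0.88, -0.48], [-0.93, -0.19, -0.32]]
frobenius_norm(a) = 2.15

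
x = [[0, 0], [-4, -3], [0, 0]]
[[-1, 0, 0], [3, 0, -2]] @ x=[[0, 0], [0, 0]]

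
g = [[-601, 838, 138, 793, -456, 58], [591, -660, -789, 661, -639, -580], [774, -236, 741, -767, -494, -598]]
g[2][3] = -767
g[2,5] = -598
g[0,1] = 838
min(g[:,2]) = -789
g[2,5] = -598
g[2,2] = 741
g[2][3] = -767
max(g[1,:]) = 661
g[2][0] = 774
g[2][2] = 741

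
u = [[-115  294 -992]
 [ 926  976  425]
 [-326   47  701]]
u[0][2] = -992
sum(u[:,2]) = 134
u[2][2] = 701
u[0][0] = -115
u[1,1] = 976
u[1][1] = 976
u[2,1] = 47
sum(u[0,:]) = -813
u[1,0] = 926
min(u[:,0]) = -326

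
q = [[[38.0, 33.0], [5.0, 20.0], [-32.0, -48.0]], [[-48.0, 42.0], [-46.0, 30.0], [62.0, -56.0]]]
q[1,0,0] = -48.0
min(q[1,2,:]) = -56.0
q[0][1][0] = 5.0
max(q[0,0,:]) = 38.0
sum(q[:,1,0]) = -41.0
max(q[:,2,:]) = 62.0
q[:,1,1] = [20.0, 30.0]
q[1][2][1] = -56.0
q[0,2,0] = -32.0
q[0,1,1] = 20.0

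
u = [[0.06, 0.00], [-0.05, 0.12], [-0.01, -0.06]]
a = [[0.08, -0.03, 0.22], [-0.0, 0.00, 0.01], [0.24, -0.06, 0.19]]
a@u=[[0.00, -0.02], [-0.0, -0.0], [0.02, -0.02]]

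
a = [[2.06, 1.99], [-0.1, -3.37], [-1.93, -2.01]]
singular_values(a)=[4.87, 1.9]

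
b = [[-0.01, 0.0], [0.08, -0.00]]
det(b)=0.000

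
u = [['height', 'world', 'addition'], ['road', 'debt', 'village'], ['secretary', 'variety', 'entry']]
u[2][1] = 'variety'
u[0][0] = 'height'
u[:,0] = ['height', 'road', 'secretary']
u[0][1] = 'world'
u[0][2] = 'addition'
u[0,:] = ['height', 'world', 'addition']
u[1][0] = 'road'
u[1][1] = 'debt'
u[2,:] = ['secretary', 'variety', 'entry']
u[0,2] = 'addition'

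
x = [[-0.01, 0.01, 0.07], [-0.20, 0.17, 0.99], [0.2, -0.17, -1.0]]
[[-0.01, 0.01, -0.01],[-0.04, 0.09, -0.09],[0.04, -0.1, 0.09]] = x @ [[-0.63,  0.17,  0.19], [0.04,  0.29,  0.07], [-0.17,  0.08,  -0.06]]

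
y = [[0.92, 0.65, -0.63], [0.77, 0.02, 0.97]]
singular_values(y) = [1.31, 1.21]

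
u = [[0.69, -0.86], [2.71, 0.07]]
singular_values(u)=[2.8, 0.85]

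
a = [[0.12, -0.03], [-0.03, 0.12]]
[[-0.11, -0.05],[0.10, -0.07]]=a @ [[-0.77,-0.64],[0.64,-0.77]]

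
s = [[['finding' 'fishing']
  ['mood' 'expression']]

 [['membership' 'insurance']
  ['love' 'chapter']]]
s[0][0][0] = 'finding'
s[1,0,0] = 'membership'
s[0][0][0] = 'finding'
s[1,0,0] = 'membership'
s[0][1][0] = 'mood'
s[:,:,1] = [['fishing', 'expression'], ['insurance', 'chapter']]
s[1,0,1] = 'insurance'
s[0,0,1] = 'fishing'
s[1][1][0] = 'love'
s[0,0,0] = 'finding'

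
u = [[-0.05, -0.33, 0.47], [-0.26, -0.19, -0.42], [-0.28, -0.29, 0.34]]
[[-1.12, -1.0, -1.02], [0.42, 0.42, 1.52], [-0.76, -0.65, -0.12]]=u @ [[-0.53, -0.56, -2.62], [1.53, 1.32, 0.39], [-1.36, -1.25, -2.18]]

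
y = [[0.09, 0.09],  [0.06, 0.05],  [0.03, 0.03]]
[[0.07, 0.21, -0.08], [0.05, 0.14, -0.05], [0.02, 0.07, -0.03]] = y @ [[0.62, 1.81, -0.67], [0.19, 0.56, -0.21]]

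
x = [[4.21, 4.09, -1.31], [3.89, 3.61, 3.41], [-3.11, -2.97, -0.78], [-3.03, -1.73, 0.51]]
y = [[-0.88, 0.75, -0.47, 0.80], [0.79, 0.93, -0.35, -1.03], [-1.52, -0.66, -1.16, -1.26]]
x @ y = [[1.52,  7.83,  -1.89,  0.81],[-5.75,  4.02,  -7.05,  -4.9],[1.58,  -4.58,  3.41,  1.55],[0.52,  -4.22,  1.44,  -1.28]]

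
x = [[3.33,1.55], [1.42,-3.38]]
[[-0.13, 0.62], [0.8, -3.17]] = x@[[0.06, -0.21], [-0.21, 0.85]]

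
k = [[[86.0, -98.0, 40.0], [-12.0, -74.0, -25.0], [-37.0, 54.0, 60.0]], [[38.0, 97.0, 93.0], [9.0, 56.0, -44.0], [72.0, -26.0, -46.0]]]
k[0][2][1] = 54.0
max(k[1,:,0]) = 72.0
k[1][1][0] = 9.0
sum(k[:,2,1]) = 28.0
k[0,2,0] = -37.0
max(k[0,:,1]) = 54.0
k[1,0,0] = 38.0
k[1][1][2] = -44.0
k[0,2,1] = 54.0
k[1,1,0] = 9.0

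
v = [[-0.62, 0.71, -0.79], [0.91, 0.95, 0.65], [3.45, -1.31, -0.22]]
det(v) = 4.87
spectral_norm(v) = 3.82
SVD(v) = [[-0.22, -0.03, 0.98],[0.14, -0.99, 0.01],[0.97, 0.14, 0.22]] @ diag([3.818573342839586, 1.3758978418767385, 0.9263383583085881]) @ [[0.94,-0.34,0.01], [-0.29,-0.83,-0.48], [0.17,0.44,-0.88]]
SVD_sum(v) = [[-0.78, 0.28, -0.01], [0.51, -0.18, 0.01], [3.47, -1.24, 0.05]] + [[0.01, 0.03, 0.02], [0.39, 1.13, 0.65], [-0.06, -0.16, -0.09]] + [[0.15, 0.4, -0.79],[0.0, 0.0, -0.01],[0.03, 0.09, -0.18]]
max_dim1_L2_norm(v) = 3.7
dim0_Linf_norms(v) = [3.45, 1.31, 0.79]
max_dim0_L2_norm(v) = 3.62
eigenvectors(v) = [[-0.10+0.38j, (-0.1-0.38j), -0.35+0.00j], [(-0.02-0.25j), -0.02+0.25j, (-0.94+0j)], [0.88+0.00j, 0.88-0.00j, (0.01+0j)]]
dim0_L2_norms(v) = [3.62, 1.77, 1.05]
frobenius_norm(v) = 4.16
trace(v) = 0.11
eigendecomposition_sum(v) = [[(-0.44+0.68j),0.16-0.26j,(-0.41-0.16j)], [0.12-0.49j,(-0.04+0.19j),0.28+0.01j], [(1.73+0.55j),(-0.65-0.2j),-0.11+0.99j]] + [[-0.44-0.68j, 0.16+0.26j, (-0.41+0.16j)], [(0.12+0.49j), (-0.04-0.19j), 0.28-0.01j], [(1.73-0.55j), -0.65+0.20j, -0.11-0.99j]] + [[0.25-0.00j,0.39+0.00j,(0.04-0j)], [0.67-0.00j,(1.04+0j),0.10-0.00j], [-0.01+0.00j,(-0.01-0j),-0.00+0.00j]]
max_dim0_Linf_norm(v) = 3.45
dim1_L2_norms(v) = [1.23, 1.47, 3.7]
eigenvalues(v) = [(-0.59+1.85j), (-0.59-1.85j), (1.29+0j)]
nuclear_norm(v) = 6.12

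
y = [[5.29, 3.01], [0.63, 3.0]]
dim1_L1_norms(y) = [8.3, 3.63]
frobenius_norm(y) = 6.81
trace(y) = 8.29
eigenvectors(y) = [[0.98, -0.72], [0.21, 0.7]]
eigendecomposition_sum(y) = [[4.87, 4.99], [1.04, 1.07]] + [[0.42, -1.98], [-0.41, 1.93]]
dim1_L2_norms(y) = [6.09, 3.07]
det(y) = 13.97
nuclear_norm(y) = 8.62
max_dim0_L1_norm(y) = 6.01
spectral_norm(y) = 6.46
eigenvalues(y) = [5.94, 2.35]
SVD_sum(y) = [[4.83, 3.63], [1.84, 1.39]] + [[0.46,-0.62], [-1.21,1.61]]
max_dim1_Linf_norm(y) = 5.29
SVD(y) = [[-0.93, -0.36], [-0.36, 0.93]] @ diag([6.462653510875744, 2.162223299838714]) @ [[-0.80,-0.6], [-0.6,0.80]]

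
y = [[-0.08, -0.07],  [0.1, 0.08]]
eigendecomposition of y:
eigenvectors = [[(0.61-0.19j), (0.61+0.19j)], [(-0.77+0j), (-0.77-0j)]]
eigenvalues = [0.02j, -0.02j]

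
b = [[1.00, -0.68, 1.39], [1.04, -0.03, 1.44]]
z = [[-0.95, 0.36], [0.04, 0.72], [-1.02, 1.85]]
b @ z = [[-2.40, 2.44], [-2.46, 3.02]]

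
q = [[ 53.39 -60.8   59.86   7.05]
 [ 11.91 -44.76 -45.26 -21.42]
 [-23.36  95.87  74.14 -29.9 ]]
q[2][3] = -29.9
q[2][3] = -29.9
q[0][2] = 59.86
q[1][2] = -45.26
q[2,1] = 95.87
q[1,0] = 11.91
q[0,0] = 53.39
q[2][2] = 74.14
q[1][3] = -21.42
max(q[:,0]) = 53.39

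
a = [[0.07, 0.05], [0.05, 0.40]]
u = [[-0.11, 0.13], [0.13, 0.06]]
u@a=[[-0.0, 0.05], [0.01, 0.03]]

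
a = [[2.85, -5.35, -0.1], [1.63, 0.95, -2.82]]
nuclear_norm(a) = 9.46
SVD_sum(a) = [[2.84,  -5.36,  -0.08],  [-0.02,  0.03,  0.0]] + [[0.01, 0.01, -0.02], [1.65, 0.92, -2.82]]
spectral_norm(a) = 6.06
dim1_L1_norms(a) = [8.3, 5.4]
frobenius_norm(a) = 6.95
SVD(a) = [[-1.00, 0.01],[0.01, 1.00]] @ diag([6.062668695020238, 3.392764108278323]) @ [[-0.47, 0.88, 0.01],[0.49, 0.27, -0.83]]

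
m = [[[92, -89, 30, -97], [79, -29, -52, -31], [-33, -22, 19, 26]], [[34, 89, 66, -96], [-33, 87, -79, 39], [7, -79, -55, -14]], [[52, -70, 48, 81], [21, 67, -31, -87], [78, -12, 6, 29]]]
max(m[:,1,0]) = 79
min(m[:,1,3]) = -87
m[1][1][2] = -79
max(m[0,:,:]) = 92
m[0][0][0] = 92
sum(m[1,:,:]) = -34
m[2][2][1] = -12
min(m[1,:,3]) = -96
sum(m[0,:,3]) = -102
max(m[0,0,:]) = 92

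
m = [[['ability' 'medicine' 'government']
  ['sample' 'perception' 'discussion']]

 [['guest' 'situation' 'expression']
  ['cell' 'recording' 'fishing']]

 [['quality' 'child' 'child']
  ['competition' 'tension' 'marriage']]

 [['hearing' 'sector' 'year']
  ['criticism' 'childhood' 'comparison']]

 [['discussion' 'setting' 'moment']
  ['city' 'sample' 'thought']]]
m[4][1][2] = 'thought'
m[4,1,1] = 'sample'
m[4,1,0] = 'city'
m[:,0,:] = [['ability', 'medicine', 'government'], ['guest', 'situation', 'expression'], ['quality', 'child', 'child'], ['hearing', 'sector', 'year'], ['discussion', 'setting', 'moment']]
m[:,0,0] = ['ability', 'guest', 'quality', 'hearing', 'discussion']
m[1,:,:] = [['guest', 'situation', 'expression'], ['cell', 'recording', 'fishing']]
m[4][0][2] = 'moment'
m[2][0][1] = 'child'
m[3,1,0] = 'criticism'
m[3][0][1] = 'sector'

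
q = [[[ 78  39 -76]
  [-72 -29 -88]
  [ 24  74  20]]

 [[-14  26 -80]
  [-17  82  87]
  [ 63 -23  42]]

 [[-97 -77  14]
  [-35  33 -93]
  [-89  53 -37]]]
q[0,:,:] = [[78, 39, -76], [-72, -29, -88], [24, 74, 20]]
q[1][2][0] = 63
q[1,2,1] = -23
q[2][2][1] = 53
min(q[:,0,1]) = -77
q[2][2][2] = -37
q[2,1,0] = -35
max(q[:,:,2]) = 87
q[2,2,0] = -89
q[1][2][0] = 63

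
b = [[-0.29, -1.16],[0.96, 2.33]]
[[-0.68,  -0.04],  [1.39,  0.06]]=b @ [[0.09, -0.03], [0.56, 0.04]]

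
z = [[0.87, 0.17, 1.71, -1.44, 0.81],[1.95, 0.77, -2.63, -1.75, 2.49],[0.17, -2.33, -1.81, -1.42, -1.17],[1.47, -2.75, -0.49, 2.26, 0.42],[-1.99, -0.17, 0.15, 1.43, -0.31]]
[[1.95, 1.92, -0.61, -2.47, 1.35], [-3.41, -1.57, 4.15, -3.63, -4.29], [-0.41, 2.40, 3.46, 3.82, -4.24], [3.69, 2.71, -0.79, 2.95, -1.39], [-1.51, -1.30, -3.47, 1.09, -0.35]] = z @ [[1.31, 0.55, 1.31, -0.02, 0.74],[-0.6, -1.19, 0.45, -0.9, 1.02],[1.20, 0.72, -1.10, -0.40, 1.23],[0.43, -0.41, -0.68, 0.38, 0.58],[-0.64, -0.22, -1.14, -1.32, -0.91]]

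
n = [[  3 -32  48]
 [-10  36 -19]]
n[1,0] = -10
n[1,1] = 36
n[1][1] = 36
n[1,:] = [-10, 36, -19]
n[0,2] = 48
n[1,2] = -19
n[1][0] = -10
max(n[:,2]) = 48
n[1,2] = -19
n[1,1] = 36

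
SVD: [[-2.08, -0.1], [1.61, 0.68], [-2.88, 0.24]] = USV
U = [[-0.53, 0.02], [0.42, -0.86], [-0.73, -0.51]]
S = [3.9, 0.71]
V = [[1.0, 0.04], [0.04, -1.00]]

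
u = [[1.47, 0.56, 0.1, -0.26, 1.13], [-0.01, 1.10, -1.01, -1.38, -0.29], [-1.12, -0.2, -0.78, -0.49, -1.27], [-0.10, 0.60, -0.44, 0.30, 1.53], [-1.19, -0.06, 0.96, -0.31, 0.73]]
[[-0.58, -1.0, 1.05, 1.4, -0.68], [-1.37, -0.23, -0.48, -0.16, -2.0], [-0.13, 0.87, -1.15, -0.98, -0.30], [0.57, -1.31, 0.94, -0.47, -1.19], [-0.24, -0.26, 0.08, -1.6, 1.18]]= u@ [[-0.22, -0.06, 0.29, 1.18, -0.11], [-0.27, -0.19, -0.20, -0.31, -1.14], [-0.35, 0.20, -0.06, -0.12, 0.98], [1.0, 0.02, 0.09, -0.02, -0.17], [0.17, -0.73, 0.68, -0.14, -0.02]]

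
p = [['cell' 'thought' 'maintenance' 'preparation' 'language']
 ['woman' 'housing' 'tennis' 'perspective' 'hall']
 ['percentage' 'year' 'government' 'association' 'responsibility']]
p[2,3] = 'association'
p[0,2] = 'maintenance'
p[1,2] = 'tennis'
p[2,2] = 'government'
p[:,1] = ['thought', 'housing', 'year']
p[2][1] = 'year'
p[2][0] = 'percentage'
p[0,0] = 'cell'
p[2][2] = 'government'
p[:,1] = ['thought', 'housing', 'year']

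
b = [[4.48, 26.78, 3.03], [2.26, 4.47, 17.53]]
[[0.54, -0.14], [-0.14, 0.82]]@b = [[2.1, 13.84, -0.82], [1.23, -0.08, 13.95]]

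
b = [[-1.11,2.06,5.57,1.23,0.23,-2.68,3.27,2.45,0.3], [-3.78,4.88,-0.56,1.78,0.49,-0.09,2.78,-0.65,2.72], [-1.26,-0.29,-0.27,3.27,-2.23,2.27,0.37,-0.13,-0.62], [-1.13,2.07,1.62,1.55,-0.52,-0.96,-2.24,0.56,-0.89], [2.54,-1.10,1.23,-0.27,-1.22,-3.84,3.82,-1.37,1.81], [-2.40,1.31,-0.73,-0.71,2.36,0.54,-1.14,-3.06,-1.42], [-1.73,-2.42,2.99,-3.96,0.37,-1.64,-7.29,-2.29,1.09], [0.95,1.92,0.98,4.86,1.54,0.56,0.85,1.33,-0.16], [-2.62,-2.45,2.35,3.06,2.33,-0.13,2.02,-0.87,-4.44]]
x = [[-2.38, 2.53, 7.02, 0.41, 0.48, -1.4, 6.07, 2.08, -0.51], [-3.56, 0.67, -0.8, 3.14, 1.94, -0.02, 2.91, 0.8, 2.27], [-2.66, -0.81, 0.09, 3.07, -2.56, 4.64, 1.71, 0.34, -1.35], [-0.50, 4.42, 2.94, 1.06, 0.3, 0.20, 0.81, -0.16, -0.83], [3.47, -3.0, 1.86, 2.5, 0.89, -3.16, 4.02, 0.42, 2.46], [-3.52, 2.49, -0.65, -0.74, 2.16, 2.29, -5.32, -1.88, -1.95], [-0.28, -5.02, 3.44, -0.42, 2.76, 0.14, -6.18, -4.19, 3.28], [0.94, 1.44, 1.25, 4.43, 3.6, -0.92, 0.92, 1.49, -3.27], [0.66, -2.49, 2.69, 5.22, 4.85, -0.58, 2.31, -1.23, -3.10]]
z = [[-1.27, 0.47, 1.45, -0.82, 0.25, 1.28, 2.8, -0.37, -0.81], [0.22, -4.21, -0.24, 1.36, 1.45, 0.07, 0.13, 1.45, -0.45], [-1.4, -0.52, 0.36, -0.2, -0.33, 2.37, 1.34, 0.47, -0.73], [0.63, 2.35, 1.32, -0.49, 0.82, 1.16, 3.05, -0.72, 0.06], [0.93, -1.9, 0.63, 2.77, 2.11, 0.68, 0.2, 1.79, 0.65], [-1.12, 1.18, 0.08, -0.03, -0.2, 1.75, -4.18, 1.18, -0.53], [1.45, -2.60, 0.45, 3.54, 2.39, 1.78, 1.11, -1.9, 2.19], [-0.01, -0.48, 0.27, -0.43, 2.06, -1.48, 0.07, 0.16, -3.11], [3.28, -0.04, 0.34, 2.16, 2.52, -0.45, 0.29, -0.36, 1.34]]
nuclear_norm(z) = 33.32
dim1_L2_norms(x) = [10.25, 6.45, 7.08, 5.57, 7.99, 8.07, 10.56, 7.19, 9.02]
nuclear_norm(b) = 53.17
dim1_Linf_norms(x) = [7.02, 3.56, 4.64, 4.42, 4.02, 5.32, 6.18, 4.43, 5.22]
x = z + b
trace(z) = 0.86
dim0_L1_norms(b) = [17.52, 18.5, 16.3, 20.69, 11.29, 12.71, 23.78, 12.71, 13.45]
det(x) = -86568.77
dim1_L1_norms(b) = [18.9, 17.73, 10.71, 11.54, 17.2, 13.67, 23.78, 13.15, 20.27]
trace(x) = -5.17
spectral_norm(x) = 14.64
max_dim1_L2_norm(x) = 10.56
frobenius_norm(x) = 24.53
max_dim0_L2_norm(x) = 11.74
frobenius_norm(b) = 20.51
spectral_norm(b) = 12.25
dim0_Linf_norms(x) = [3.56, 5.02, 7.02, 5.22, 4.85, 4.64, 6.18, 4.19, 3.28]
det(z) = 758.75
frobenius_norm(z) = 14.01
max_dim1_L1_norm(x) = 25.71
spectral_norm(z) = 9.03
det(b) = 1110222.03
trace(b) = -6.03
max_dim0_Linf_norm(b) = 7.29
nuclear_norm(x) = 61.06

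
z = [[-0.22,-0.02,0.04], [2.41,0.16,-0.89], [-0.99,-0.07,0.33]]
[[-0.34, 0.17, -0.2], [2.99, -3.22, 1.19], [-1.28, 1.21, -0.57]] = z @ [[1.89, -0.42, 1.47], [-0.69, 2.03, -1.18], [1.63, 2.85, 2.43]]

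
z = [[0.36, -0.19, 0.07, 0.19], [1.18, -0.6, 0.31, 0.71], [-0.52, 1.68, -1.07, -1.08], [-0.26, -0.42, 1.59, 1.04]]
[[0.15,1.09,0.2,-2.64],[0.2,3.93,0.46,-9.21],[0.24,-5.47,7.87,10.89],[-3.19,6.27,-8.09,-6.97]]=z@[[0.74,2.45,2.73,-3.57], [-1.44,0.22,3.3,1.12], [-1.19,4.65,-4.27,-0.96], [-1.64,-0.38,0.76,-5.67]]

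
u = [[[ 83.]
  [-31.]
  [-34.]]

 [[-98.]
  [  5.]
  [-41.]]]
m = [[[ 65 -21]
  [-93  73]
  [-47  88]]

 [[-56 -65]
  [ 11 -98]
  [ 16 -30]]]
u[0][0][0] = 83.0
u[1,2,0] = -41.0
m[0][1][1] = 73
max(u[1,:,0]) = 5.0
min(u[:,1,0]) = -31.0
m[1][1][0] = 11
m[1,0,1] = -65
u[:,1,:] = [[-31.0], [5.0]]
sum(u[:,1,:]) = -26.0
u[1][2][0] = -41.0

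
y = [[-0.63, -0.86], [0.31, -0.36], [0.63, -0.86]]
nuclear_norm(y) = 2.21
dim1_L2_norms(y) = [1.07, 0.48, 1.07]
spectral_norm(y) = 1.28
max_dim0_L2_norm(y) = 1.27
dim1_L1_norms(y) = [1.49, 0.67, 1.49]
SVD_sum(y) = [[0.11, -0.75], [0.06, -0.40], [0.14, -0.93]] + [[-0.74, -0.11], [0.25, 0.04], [0.49, 0.07]]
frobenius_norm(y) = 1.58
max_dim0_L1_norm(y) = 2.08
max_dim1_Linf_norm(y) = 0.86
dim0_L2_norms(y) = [0.94, 1.27]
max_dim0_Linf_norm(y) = 0.86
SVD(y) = [[-0.59, 0.80], [-0.32, -0.27], [-0.74, -0.53]] @ diag([1.2750395911431556, 0.9343307984956373]) @ [[-0.15, 0.99],[-0.99, -0.15]]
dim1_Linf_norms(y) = [0.86, 0.36, 0.86]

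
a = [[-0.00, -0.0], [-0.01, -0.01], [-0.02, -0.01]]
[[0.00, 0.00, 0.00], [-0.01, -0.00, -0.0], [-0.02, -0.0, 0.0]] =a@[[0.56,0.08,-0.12],[0.58,0.3,0.13]]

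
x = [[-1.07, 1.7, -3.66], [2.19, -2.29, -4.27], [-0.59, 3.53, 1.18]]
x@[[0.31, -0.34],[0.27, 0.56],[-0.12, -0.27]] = [[0.57, 2.30], [0.57, -0.87], [0.63, 1.86]]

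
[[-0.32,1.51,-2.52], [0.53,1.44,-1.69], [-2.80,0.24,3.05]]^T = [[-0.32, 0.53, -2.80],[1.51, 1.44, 0.24],[-2.52, -1.69, 3.05]]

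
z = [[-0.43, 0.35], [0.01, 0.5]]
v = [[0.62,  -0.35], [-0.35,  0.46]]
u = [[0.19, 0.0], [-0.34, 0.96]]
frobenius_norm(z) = 0.75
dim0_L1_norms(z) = [0.44, 0.85]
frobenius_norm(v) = 0.92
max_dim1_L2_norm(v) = 0.71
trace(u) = 1.15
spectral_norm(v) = 0.90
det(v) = 0.16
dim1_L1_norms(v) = [0.97, 0.81]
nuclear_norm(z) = 1.00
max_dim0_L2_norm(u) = 0.96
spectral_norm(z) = 0.67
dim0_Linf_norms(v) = [0.62, 0.46]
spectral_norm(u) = 1.02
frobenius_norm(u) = 1.04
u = z + v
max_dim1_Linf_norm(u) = 0.96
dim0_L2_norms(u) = [0.39, 0.96]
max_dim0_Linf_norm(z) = 0.5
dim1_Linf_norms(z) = [0.43, 0.5]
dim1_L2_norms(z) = [0.55, 0.5]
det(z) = -0.22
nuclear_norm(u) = 1.20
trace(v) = 1.08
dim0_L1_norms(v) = [0.97, 0.81]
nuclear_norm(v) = 1.08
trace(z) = 0.07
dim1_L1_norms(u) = [0.19, 1.3]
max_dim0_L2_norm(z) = 0.61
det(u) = 0.18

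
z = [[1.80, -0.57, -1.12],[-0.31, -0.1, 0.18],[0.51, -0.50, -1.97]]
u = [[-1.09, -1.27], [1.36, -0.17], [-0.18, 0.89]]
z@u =[[-2.54, -3.19], [0.17, 0.57], [-0.88, -2.32]]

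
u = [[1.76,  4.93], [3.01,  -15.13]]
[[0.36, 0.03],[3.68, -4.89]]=u @ [[0.57, -0.57],[-0.13, 0.21]]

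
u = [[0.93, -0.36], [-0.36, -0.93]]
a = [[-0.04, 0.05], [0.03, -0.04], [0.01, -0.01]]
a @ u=[[-0.06, -0.03], [0.04, 0.03], [0.01, 0.01]]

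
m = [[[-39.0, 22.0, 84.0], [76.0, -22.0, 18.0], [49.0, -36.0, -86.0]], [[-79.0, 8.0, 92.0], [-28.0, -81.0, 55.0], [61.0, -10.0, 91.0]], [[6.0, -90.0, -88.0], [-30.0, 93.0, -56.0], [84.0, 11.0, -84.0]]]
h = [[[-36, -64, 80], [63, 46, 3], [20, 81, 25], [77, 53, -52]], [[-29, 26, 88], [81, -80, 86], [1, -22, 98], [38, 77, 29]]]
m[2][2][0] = 84.0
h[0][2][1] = 81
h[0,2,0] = 20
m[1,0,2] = 92.0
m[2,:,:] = [[6.0, -90.0, -88.0], [-30.0, 93.0, -56.0], [84.0, 11.0, -84.0]]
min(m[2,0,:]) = -90.0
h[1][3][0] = 38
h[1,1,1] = -80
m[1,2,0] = 61.0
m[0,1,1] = -22.0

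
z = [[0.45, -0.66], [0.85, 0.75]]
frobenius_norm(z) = 1.39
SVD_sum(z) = [[-0.13, -0.14],  [0.75, 0.84]] + [[0.58, -0.52],  [0.10, -0.09]]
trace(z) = 1.20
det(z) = 0.90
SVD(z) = [[0.17, -0.99], [-0.99, -0.17]] @ diag([1.1419308469540181, 0.7868252288627242]) @ [[-0.67, -0.74], [-0.74, 0.67]]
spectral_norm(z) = 1.14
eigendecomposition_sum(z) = [[0.23+0.43j, (-0.33+0.27j)], [0.42-0.35j, 0.37+0.31j]] + [[0.23-0.43j, (-0.33-0.27j)], [(0.42+0.35j), 0.37-0.31j]]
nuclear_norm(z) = 1.93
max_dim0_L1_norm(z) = 1.41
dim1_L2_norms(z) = [0.8, 1.13]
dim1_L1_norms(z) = [1.11, 1.6]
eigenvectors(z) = [[(0.13-0.65j), 0.13+0.65j], [(-0.75+0j), (-0.75-0j)]]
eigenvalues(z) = [(0.6+0.73j), (0.6-0.73j)]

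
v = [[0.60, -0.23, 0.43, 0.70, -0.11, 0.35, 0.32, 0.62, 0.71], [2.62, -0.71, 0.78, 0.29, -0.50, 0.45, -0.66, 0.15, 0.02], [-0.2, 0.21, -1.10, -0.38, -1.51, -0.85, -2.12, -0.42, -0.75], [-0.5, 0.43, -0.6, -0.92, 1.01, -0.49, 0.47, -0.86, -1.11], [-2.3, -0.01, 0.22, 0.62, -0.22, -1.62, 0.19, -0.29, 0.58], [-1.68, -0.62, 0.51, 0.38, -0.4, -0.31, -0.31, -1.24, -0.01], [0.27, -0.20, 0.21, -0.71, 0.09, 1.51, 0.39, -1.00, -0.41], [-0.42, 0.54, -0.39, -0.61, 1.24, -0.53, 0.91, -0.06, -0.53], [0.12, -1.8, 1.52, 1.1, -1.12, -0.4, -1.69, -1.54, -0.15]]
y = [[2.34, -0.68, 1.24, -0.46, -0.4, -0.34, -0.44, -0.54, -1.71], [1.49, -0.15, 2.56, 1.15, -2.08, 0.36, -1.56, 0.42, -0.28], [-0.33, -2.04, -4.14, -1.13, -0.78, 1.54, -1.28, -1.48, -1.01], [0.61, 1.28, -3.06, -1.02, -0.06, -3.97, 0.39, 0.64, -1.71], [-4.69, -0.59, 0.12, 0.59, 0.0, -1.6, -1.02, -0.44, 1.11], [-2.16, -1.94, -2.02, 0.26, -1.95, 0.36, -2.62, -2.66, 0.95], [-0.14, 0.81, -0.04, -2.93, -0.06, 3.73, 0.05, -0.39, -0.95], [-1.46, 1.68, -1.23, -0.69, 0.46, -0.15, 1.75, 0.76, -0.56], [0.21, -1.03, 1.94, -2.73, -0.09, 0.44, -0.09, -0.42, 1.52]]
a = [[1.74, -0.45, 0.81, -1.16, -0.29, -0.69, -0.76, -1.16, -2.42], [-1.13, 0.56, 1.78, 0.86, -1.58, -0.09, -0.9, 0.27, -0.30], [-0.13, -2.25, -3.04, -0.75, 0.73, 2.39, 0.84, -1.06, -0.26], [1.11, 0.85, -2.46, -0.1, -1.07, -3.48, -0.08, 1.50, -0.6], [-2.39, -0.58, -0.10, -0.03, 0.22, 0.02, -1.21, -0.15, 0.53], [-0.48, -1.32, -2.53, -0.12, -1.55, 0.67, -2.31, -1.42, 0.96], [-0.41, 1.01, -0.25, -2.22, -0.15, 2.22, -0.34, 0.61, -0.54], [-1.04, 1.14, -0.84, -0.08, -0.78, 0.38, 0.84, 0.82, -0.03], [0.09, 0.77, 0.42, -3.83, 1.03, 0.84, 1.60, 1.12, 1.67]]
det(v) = 0.00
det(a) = 6368.96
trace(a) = 2.20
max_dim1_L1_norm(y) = 14.92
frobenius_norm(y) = 14.15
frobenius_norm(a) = 11.74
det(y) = 16446.23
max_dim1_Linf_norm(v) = 2.62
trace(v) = -2.48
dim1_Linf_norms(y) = [2.34, 2.56, 4.14, 3.97, 4.69, 2.66, 3.73, 1.75, 2.73]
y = v + a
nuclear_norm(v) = 17.17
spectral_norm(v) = 4.72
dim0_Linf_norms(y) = [4.69, 2.04, 4.14, 2.93, 2.08, 3.97, 2.62, 2.66, 1.71]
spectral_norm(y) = 7.79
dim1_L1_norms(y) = [8.15, 10.05, 13.73, 12.74, 10.16, 14.92, 9.1, 8.74, 8.47]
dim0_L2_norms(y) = [6.09, 3.86, 6.63, 4.56, 3.02, 5.93, 3.92, 3.35, 3.55]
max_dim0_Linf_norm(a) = 3.83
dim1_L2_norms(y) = [3.37, 4.15, 5.52, 5.63, 5.27, 5.6, 4.92, 3.34, 3.88]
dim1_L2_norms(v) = [1.49, 3.0, 3.11, 2.26, 2.98, 2.35, 2.07, 1.98, 3.67]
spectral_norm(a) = 6.24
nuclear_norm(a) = 30.54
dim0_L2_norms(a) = [3.57, 3.36, 5.15, 4.72, 2.9, 4.95, 3.5, 3.02, 3.26]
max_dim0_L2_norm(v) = 3.99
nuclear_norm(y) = 35.65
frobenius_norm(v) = 7.87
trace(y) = -0.28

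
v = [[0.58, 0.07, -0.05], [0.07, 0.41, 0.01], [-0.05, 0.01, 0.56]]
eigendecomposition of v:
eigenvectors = [[0.36,-0.82,0.45], [-0.92,-0.23,0.32], [0.15,0.53,0.83]]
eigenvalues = [0.38, 0.63, 0.54]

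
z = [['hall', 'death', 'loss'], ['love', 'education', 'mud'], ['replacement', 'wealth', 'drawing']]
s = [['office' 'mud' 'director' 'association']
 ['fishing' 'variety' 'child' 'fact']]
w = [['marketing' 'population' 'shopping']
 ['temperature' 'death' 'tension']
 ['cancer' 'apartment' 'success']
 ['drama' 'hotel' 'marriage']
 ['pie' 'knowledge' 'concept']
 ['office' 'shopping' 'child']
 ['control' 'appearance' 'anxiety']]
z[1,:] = ['love', 'education', 'mud']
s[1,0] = 'fishing'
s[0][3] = 'association'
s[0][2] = 'director'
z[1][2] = 'mud'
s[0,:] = ['office', 'mud', 'director', 'association']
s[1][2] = 'child'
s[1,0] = 'fishing'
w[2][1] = 'apartment'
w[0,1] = 'population'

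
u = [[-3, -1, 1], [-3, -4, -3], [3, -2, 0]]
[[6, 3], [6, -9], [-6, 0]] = u @ [[-2, 0], [0, 0], [0, 3]]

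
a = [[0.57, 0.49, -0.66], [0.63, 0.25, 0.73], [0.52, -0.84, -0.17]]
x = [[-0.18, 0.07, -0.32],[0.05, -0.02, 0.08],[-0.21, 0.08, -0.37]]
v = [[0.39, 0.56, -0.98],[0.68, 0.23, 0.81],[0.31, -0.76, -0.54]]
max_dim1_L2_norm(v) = 1.19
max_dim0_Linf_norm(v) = 0.98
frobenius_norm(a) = 1.73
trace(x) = -0.57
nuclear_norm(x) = 0.59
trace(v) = 0.08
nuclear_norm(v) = 3.19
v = a + x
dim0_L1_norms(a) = [1.72, 1.58, 1.56]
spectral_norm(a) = 1.00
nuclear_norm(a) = 3.00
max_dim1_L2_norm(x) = 0.43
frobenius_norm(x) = 0.58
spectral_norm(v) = 1.38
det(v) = 1.11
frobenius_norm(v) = 1.89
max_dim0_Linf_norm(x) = 0.37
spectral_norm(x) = 0.58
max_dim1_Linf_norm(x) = 0.37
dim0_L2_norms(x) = [0.28, 0.11, 0.5]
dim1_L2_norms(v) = [1.19, 1.08, 0.98]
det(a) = 1.00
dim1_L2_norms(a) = [1.0, 1.0, 1.0]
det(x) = 0.00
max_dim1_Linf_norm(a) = 0.84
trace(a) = 0.65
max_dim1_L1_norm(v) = 1.93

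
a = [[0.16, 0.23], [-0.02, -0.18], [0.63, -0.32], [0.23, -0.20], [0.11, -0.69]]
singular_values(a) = [0.95, 0.54]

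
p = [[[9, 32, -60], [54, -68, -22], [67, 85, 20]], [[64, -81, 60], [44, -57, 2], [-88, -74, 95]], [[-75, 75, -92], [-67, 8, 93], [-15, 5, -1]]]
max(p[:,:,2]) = 95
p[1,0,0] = 64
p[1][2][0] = -88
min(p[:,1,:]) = -68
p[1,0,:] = [64, -81, 60]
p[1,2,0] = -88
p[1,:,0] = [64, 44, -88]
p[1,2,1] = -74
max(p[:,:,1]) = 85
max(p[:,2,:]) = 95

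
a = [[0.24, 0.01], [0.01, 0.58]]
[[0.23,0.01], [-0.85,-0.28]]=a@[[1.03, 0.07], [-1.49, -0.48]]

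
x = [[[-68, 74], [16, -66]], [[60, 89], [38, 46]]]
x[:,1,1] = [-66, 46]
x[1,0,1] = 89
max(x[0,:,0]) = 16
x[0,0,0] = -68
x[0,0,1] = 74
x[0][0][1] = 74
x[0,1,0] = 16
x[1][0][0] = 60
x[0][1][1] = -66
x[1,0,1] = 89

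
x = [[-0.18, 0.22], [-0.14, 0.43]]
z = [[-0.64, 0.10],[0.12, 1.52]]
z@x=[[0.1, -0.10], [-0.23, 0.68]]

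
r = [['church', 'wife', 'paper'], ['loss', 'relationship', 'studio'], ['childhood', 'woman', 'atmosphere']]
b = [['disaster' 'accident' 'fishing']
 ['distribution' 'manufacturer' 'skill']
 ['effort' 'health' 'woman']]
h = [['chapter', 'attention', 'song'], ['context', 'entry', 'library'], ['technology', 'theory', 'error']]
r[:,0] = ['church', 'loss', 'childhood']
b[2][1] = 'health'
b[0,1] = 'accident'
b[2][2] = 'woman'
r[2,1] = 'woman'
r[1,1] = 'relationship'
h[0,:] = ['chapter', 'attention', 'song']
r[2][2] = 'atmosphere'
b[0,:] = ['disaster', 'accident', 'fishing']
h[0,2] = 'song'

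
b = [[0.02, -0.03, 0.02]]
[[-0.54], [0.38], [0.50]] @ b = [[-0.01,0.02,-0.01],[0.01,-0.01,0.01],[0.01,-0.02,0.01]]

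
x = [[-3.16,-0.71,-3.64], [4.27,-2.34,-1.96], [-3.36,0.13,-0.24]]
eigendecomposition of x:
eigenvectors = [[-0.36, -0.62, -0.07], [-0.7, 0.65, 0.98], [0.61, -0.45, -0.18]]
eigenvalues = [1.61, -5.06, -2.29]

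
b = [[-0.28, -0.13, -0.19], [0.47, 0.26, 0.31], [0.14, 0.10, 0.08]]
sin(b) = [[-0.28, -0.13, -0.19], [0.47, 0.26, 0.31], [0.14, 0.10, 0.08]]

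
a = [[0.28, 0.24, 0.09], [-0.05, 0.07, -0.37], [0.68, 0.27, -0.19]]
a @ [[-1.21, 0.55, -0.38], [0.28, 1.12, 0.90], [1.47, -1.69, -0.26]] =[[-0.14, 0.27, 0.09], [-0.46, 0.68, 0.18], [-1.03, 1.00, 0.03]]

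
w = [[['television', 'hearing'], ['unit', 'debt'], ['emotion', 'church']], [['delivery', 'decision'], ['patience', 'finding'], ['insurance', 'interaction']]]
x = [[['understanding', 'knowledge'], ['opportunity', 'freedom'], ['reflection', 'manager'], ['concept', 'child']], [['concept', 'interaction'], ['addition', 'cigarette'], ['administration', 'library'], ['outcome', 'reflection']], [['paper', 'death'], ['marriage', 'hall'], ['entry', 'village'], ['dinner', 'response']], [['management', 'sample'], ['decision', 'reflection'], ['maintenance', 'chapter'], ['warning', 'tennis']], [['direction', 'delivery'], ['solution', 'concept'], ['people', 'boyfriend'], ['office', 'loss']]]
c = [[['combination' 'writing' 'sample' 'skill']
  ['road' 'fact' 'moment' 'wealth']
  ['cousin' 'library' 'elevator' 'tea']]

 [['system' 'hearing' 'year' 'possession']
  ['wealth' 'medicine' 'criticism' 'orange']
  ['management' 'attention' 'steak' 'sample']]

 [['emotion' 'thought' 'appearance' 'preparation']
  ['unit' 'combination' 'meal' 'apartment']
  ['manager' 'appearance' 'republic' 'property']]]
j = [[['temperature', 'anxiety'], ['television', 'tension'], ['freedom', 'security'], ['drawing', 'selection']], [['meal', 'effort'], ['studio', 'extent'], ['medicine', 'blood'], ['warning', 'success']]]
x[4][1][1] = 'concept'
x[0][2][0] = 'reflection'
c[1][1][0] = 'wealth'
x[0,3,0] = 'concept'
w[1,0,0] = 'delivery'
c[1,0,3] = 'possession'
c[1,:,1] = ['hearing', 'medicine', 'attention']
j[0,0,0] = 'temperature'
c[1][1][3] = 'orange'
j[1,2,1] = 'blood'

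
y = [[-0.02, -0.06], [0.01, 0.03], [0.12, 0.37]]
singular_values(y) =[0.4, 0.0]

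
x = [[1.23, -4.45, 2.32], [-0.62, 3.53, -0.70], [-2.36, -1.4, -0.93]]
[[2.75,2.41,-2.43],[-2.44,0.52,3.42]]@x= [[7.62, -0.33, 6.95], [-11.39, 7.91, -9.21]]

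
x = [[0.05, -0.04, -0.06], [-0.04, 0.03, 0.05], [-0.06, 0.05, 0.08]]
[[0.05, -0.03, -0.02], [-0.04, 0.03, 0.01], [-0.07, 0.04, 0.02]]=x @ [[-0.12, -0.02, 0.12], [-1.03, 0.35, 0.59], [-0.28, 0.28, 0.03]]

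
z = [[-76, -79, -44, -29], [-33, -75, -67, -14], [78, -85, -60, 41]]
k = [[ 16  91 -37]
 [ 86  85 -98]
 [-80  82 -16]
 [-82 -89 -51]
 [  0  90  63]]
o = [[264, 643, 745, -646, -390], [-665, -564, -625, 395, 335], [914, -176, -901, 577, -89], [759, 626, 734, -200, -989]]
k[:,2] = [-37, -98, -16, -51, 63]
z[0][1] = -79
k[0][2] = -37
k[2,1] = 82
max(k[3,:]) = -51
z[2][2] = -60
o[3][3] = -200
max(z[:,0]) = 78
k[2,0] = -80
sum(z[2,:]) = -26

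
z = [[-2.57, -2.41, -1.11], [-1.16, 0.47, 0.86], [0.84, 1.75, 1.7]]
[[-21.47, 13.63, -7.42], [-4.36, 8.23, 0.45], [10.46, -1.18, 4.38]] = z@[[5.26, -5.0, 0.29], [3.16, -2.17, 3.14], [0.3, 4.01, -0.8]]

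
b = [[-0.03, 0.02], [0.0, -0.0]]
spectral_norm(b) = 0.04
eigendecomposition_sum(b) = [[-0.03, 0.02], [-0.00, -0.0]] + [[-0.00, -0.00], [-0.00, -0.00]]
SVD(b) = [[1.0,0.0], [0.0,1.0]] @ diag([0.03605551275463989, -0.0]) @ [[-0.83,0.55], [0.55,0.83]]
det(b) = 0.00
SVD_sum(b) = [[-0.03, 0.02], [0.00, 0.00]] + [[-0.00,-0.00], [-0.00,-0.00]]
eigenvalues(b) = [-0.03, -0.0]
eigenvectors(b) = [[1.00, 0.55],[0.00, 0.83]]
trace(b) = -0.03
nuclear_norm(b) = 0.04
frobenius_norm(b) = 0.04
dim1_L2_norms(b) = [0.04, 0.0]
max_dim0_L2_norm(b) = 0.03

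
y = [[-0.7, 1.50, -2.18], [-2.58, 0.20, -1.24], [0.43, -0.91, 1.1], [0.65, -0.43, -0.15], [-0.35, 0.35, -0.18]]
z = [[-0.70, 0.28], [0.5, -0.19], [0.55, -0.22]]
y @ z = [[0.04, -0.00], [1.22, -0.49], [-0.15, 0.05], [-0.75, 0.30], [0.32, -0.12]]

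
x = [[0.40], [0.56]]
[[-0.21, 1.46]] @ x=[[0.73]]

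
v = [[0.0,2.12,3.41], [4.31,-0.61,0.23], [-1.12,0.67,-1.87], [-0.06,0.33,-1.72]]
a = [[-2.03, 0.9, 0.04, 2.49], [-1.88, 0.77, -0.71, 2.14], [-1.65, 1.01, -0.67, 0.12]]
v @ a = [[-9.61, 5.08, -3.79, 4.95], [-7.98, 3.64, 0.45, 9.45], [4.1, -2.38, 0.73, -1.58], [2.34, -1.54, 0.92, 0.35]]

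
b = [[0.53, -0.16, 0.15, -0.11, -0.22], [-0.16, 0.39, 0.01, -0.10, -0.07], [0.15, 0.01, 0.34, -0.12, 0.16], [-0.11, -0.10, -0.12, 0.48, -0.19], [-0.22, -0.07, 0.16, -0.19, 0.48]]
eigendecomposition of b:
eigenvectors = [[0.53, 0.34, -0.78, 0.03, 0.02], [0.4, -0.15, 0.23, 0.81, -0.33], [-0.39, -0.30, -0.40, -0.06, -0.77], [0.33, 0.51, 0.41, -0.40, -0.55], [0.55, -0.72, 0.05, -0.42, 0.0]]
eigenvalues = [-0.0, 0.77, 0.73, 0.47, 0.26]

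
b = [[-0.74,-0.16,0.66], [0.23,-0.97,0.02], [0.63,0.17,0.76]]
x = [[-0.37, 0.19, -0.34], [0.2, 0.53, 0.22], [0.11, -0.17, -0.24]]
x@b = [[0.1,  -0.18,  -0.5],[0.11,  -0.51,  0.31],[-0.27,  0.11,  -0.11]]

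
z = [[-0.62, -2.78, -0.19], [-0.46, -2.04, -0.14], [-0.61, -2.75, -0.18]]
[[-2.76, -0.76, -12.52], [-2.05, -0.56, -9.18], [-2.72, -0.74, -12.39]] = z @ [[4.33, 1.58, -0.12],[0.06, -0.07, 4.61],[-0.48, -0.15, -1.18]]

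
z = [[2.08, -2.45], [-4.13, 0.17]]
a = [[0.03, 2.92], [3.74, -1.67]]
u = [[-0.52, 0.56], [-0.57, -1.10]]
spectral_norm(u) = 1.28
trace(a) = -1.64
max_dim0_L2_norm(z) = 4.62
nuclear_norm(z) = 6.85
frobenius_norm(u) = 1.46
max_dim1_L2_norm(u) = 1.24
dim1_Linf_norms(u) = [0.56, 1.1]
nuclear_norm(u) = 1.98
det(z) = -9.76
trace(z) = 2.25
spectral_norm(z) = 4.83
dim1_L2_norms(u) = [0.76, 1.24]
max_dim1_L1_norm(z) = 4.53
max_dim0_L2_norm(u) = 1.23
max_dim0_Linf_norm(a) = 3.74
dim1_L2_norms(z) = [3.21, 4.13]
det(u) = 0.89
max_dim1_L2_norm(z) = 4.13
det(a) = -10.97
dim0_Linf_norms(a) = [3.74, 2.92]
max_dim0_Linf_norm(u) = 1.1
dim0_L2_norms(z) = [4.62, 2.46]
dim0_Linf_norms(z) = [4.13, 2.45]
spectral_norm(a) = 4.35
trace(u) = -1.62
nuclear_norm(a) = 6.87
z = u @ a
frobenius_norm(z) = 5.24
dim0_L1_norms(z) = [6.21, 2.62]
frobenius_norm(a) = 5.03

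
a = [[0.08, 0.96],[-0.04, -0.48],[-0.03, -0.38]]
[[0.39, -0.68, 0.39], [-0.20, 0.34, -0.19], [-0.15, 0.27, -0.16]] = a @ [[1.9,-0.26,-0.9], [0.25,-0.69,0.48]]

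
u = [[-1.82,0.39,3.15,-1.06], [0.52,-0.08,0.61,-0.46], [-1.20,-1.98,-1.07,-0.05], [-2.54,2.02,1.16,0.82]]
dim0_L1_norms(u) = [6.08, 4.47, 5.99, 2.39]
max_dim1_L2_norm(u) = 3.81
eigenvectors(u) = [[0.66+0.00j,0.66-0.00j,-0.01+0.00j,(-0.17+0j)], [(-0.03-0.15j),-0.03+0.15j,(0.31+0j),(0.35+0j)], [(0.26+0.43j),(0.26-0.43j),(-0.35+0j),-0.42+0.00j], [0.47+0.26j,(0.47-0.26j),-0.88+0.00j,(-0.82+0j)]]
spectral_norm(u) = 4.73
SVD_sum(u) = [[-2.03, 1.44, 2.41, -0.18], [-0.06, 0.05, 0.08, -0.01], [0.5, -0.36, -0.60, 0.04], [-1.81, 1.29, 2.14, -0.16]] + [[-0.42, -0.46, -0.08, -0.07], [0.21, 0.23, 0.04, 0.03], [-1.58, -1.74, -0.31, -0.26], [0.02, 0.02, 0.00, 0.00]] + [[0.63, -0.6, 0.82, -0.81],[0.37, -0.36, 0.49, -0.49],[-0.12, 0.12, -0.16, 0.16],[-0.75, 0.71, -0.99, 0.98]] + [[0.00, -0.00, 0.0, 0.0],[-0.00, 0.00, -0.0, -0.00],[-0.00, 0.00, -0.00, -0.0],[-0.00, 0.00, -0.00, -0.0]]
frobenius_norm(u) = 5.87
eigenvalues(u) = [(-1.34+1.57j), (-1.34-1.57j), (0.52+0j), (0.01+0j)]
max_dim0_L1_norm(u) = 6.08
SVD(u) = [[-0.73, 0.25, -0.59, -0.21], [-0.02, -0.13, -0.36, 0.93], [0.18, 0.96, 0.12, 0.18], [-0.65, -0.01, 0.71, 0.26]] @ diag([4.725535538329872, 2.4855630242167863, 2.433143968969032, 0.0008688482756603755]) @ [[0.59, -0.42, -0.69, 0.05],[-0.66, -0.73, -0.13, -0.11],[-0.43, 0.41, -0.57, 0.56],[-0.17, 0.35, -0.42, -0.82]]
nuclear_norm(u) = 9.65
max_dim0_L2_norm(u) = 3.58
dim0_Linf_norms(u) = [2.54, 2.02, 3.15, 1.06]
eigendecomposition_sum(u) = [[(-0.9-0.01j), 0.17+2.78j, 1.57+1.88j, (-0.54+0.24j)], [0.04+0.21j, 0.65-0.18j, 0.37-0.46j, 0.08+0.12j], [-0.36-0.60j, -1.76+1.23j, -0.60+1.79j, (-0.37-0.26j)], [-0.65-0.36j, (-0.96+2.07j), (0.4+1.97j), -0.49-0.04j]] + [[-0.90+0.01j,  0.17-2.78j,  (1.57-1.88j),  (-0.54-0.24j)], [(0.04-0.21j),  0.65+0.18j,  0.37+0.46j,  (0.08-0.12j)], [(-0.36+0.6j),  (-1.76-1.23j),  -0.60-1.79j,  (-0.37+0.26j)], [(-0.65+0.36j),  (-0.96-2.07j),  0.40-1.97j,  -0.49+0.04j]] + [[(-0.02-0j), (0.07+0j), 0.01-0.00j, 0.03+0.00j], [0.44+0.00j, -1.42-0.00j, -0.13+0.00j, -0.64-0.00j], [(-0.5-0j), 1.59+0.00j, 0.15-0.00j, (0.71+0j)], [(-1.27-0j), (4.05+0j), 0.37-0.00j, 1.82+0.00j]] + [[(0.01+0j), -0.02-0.00j, -0.00+0.00j, (-0.01-0j)], [-0.01-0.00j, (0.05+0j), (0.01-0j), (0.01+0j)], [0.01+0.00j, (-0.06-0j), (-0.01+0j), -0.02-0.00j], [(0.03+0j), -0.11-0.00j, (-0.02+0j), -0.03-0.00j]]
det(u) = 0.02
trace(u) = -2.15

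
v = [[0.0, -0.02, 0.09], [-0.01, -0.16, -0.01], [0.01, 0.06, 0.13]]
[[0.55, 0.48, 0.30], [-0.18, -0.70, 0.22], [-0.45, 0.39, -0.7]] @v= [[-0.00,-0.07,0.08], [0.01,0.13,0.02], [-0.01,-0.1,-0.14]]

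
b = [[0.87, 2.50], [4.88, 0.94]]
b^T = [[0.87,4.88], [2.5,0.94]]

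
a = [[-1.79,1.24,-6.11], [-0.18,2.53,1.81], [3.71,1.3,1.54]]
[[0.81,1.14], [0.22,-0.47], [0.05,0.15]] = a @ [[0.00, 0.14], [0.16, -0.01], [-0.10, -0.23]]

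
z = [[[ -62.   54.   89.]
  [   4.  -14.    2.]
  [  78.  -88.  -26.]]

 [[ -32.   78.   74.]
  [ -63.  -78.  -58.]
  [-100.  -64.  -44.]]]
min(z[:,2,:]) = -100.0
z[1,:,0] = [-32.0, -63.0, -100.0]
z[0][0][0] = -62.0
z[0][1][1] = -14.0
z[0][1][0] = 4.0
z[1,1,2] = -58.0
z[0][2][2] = -26.0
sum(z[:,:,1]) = -112.0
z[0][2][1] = -88.0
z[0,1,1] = -14.0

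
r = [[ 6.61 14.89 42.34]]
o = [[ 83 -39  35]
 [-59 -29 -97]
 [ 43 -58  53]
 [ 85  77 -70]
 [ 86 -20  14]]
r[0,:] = [6.61, 14.89, 42.34]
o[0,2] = 35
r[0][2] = 42.34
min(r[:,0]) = 6.61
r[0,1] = 14.89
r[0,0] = 6.61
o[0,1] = -39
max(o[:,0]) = 86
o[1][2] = -97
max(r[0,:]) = 42.34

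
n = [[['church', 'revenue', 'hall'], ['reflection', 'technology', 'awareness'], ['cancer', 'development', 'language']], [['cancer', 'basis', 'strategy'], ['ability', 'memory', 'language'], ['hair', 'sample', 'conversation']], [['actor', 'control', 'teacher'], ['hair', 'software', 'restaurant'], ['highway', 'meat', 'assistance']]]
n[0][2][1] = 'development'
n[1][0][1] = 'basis'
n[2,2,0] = 'highway'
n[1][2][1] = 'sample'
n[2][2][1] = 'meat'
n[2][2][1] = 'meat'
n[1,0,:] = ['cancer', 'basis', 'strategy']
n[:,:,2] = [['hall', 'awareness', 'language'], ['strategy', 'language', 'conversation'], ['teacher', 'restaurant', 'assistance']]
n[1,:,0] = ['cancer', 'ability', 'hair']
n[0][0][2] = 'hall'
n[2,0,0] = 'actor'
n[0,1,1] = 'technology'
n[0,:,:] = [['church', 'revenue', 'hall'], ['reflection', 'technology', 'awareness'], ['cancer', 'development', 'language']]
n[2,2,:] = ['highway', 'meat', 'assistance']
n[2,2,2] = 'assistance'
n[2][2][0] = 'highway'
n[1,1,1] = 'memory'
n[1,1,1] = 'memory'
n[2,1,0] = 'hair'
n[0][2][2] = 'language'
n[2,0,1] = 'control'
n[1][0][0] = 'cancer'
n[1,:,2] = ['strategy', 'language', 'conversation']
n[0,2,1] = 'development'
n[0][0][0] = 'church'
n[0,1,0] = 'reflection'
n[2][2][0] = 'highway'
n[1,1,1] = 'memory'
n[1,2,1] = 'sample'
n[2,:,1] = ['control', 'software', 'meat']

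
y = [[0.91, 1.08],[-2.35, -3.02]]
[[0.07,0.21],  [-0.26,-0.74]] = y@ [[-0.25, -0.75],[0.28, 0.83]]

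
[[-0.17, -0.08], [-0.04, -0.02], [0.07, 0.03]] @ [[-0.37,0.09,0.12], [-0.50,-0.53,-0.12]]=[[0.1, 0.03, -0.01], [0.02, 0.01, -0.0], [-0.04, -0.01, 0.0]]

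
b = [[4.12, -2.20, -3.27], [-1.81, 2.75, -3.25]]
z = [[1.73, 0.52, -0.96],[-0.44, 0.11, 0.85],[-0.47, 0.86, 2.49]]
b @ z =[[9.63,  -0.91,  -13.97], [-2.81,  -3.43,  -4.02]]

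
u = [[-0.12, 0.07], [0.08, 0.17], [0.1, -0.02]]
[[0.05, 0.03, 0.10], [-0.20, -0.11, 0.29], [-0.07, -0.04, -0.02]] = u @ [[-0.87, -0.5, 0.13], [-0.74, -0.42, 1.67]]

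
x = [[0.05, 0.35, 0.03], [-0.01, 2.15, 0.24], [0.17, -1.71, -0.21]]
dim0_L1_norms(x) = [0.23, 4.21, 0.48]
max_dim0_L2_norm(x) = 2.77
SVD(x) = [[0.13, -0.45, -0.88], [0.78, -0.51, 0.37], [-0.62, -0.73, 0.28]] @ diag([2.789757457762566, 0.1429914544029371, 0.00260208106716735]) @ [[-0.04, 0.99, 0.11], [-0.99, -0.05, 0.12], [0.13, -0.11, 0.99]]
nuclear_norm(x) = 2.94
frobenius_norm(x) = 2.79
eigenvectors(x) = [[(0.19+0.1j), 0.19-0.10j, 0.13+0.00j], [-0.11-0.00j, -0.11+0.00j, (0.78+0j)], [0.97+0.00j, 0.97-0.00j, -0.61+0.00j]]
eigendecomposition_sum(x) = [[(0.02-0j), -0.01+0.00j, (-0.01+0j)], [-0.01+0.01j, -0j, -0j], [(0.09-0.07j), -0.03+0.03j, (-0.01+0.03j)]] + [[0.02+0.00j, (-0.01-0j), -0.01-0.00j],[(-0.01-0.01j), 0j, 0j],[(0.09+0.07j), -0.03-0.03j, (-0.01-0.03j)]] + [[0j, (0.37-0j), (0.04-0j)], [(0.01+0j), (2.14-0j), (0.24-0j)], [-0.01-0.00j, -1.66+0.00j, -0.18+0.00j]]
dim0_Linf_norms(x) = [0.17, 2.15, 0.24]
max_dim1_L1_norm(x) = 2.4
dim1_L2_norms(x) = [0.35, 2.16, 1.73]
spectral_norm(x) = 2.79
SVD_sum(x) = [[-0.01,  0.35,  0.04],[-0.08,  2.15,  0.25],[0.07,  -1.72,  -0.2]] + [[0.06, 0.00, -0.01],[0.07, 0.00, -0.01],[0.10, 0.01, -0.01]] + [[-0.00, 0.00, -0.0], [0.0, -0.0, 0.0], [0.00, -0.00, 0.0]]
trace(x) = 1.99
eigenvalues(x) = [(0.01+0.02j), (0.01-0.02j), (1.96+0j)]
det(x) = 0.00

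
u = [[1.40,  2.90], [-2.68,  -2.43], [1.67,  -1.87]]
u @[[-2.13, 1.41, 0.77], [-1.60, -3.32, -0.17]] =[[-7.62, -7.65, 0.58], [9.60, 4.29, -1.65], [-0.57, 8.56, 1.6]]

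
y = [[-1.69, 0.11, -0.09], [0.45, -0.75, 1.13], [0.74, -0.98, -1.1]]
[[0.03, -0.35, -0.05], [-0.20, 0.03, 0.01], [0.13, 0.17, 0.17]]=y @ [[-0.01, 0.21, 0.03], [0.03, 0.03, -0.08], [-0.15, -0.04, -0.06]]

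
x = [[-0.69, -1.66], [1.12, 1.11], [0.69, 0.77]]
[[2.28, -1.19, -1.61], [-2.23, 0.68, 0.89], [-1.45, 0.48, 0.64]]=x @ [[-1.07, -0.18, -0.29], [-0.93, 0.79, 1.09]]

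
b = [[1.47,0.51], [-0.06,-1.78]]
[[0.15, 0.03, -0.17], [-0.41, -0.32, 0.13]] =b @ [[0.02, -0.04, -0.09],[0.23, 0.18, -0.07]]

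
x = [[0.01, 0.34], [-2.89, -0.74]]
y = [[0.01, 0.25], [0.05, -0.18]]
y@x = [[-0.72, -0.18], [0.52, 0.15]]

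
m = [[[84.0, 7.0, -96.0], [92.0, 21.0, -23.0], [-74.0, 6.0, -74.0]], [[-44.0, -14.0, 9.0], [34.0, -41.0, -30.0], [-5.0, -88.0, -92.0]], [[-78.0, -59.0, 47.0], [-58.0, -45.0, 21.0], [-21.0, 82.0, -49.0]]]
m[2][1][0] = -58.0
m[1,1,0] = 34.0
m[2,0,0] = -78.0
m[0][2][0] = -74.0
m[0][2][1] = 6.0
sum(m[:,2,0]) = -100.0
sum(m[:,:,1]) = -131.0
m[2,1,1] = -45.0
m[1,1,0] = 34.0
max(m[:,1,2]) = 21.0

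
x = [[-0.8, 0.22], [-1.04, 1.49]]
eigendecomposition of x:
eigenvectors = [[-0.90, -0.10], [-0.43, -0.99]]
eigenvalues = [-0.7, 1.39]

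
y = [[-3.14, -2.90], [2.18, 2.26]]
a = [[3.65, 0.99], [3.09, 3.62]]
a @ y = [[-9.3, -8.35],  [-1.81, -0.78]]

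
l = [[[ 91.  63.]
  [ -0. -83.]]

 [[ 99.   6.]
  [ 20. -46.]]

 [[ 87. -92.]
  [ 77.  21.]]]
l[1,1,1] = -46.0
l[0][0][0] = 91.0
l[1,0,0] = 99.0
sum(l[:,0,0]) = 277.0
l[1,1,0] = 20.0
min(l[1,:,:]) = -46.0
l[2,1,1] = 21.0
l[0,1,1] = -83.0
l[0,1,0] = -0.0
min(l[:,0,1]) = -92.0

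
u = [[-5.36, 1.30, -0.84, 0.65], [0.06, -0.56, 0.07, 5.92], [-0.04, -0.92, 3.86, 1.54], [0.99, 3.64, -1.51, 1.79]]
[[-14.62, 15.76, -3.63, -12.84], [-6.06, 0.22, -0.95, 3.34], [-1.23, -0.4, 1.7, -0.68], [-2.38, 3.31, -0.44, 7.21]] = u @ [[2.41, -2.56, 0.58, 2.71], [-0.77, 1.57, 0.02, 0.86], [-0.03, 0.16, 0.52, -0.19], [-1.12, 0.21, -0.17, 0.62]]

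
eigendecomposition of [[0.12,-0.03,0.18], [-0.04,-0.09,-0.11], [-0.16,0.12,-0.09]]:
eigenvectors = [[-0.42-0.46j, -0.42+0.46j, (-0.6+0j)], [-0.06+0.34j, -0.06-0.34j, (-0.65+0j)], [0.70+0.00j, (0.7-0j), 0.46+0.00j]]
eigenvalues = [(-0.01+0.16j), (-0.01-0.16j), (-0.05+0j)]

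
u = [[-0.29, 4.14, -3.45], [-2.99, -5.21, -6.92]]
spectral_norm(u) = 9.17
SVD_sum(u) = [[-0.17, -0.29, -0.41],[-3.0, -4.95, -7.1]] + [[-0.12,4.43,-3.04],  [0.01,-0.26,0.18]]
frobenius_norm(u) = 10.63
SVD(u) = [[0.06, 1.00], [1.00, -0.06]] @ diag([9.173516928473129, 5.379905869345385]) @ [[-0.33, -0.54, -0.77], [-0.02, 0.82, -0.57]]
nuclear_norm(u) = 14.55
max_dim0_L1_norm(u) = 10.37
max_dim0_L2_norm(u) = 7.73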